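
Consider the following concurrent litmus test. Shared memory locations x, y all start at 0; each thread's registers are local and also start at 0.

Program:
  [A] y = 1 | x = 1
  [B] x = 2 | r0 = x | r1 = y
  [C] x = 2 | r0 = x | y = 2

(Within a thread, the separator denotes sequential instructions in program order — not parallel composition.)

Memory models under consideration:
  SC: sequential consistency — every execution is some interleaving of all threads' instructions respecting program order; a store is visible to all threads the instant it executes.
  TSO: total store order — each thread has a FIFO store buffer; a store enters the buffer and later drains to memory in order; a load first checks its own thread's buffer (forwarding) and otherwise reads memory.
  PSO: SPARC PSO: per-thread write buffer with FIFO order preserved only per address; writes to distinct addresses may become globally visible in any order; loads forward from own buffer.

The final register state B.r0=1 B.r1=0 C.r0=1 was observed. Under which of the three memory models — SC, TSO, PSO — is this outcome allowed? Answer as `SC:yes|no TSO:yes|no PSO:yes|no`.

outcome vector order: (B.r0,B.r1,C.r0)
under SC → 1/1/1; 1/1/2; 1/2/1; 1/2/2; 2/0/1; 2/0/2; 2/1/1; 2/1/2; 2/2/1; 2/2/2
under TSO → 1/1/1; 1/1/2; 1/2/1; 1/2/2; 2/0/1; 2/0/2; 2/1/1; 2/1/2; 2/2/1; 2/2/2
under PSO → 1/0/1; 1/0/2; 1/1/1; 1/1/2; 1/2/1; 1/2/2; 2/0/1; 2/0/2; 2/1/1; 2/1/2; 2/2/1; 2/2/2
target 1/0/1 ∈ {PSO}

SC:no TSO:no PSO:yes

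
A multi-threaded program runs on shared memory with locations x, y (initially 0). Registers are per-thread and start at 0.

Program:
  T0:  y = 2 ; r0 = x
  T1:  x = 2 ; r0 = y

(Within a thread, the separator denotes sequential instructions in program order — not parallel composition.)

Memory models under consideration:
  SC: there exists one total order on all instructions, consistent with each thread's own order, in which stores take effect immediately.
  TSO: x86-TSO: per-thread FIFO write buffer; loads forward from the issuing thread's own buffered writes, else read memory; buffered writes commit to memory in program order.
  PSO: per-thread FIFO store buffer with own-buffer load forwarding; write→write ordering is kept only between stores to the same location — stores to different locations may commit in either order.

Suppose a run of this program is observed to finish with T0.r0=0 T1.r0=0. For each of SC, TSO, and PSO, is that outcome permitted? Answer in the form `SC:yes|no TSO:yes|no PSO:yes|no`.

outcome vector order: (T0.r0,T1.r0)
SC: 3 outcomes — {02 20 22}
TSO: 4 outcomes — {00 02 20 22}
PSO: 4 outcomes — {00 02 20 22}
target 00 ∈ {TSO,PSO}

SC:no TSO:yes PSO:yes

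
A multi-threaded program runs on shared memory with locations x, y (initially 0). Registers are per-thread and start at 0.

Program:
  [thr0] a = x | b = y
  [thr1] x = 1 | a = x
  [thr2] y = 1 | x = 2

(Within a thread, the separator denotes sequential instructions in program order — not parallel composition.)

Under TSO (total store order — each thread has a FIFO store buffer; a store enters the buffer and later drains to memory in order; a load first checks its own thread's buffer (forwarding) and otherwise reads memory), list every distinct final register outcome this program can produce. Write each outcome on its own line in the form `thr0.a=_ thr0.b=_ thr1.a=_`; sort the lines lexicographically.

thr0.a=0 thr0.b=0 thr1.a=1
thr0.a=0 thr0.b=0 thr1.a=2
thr0.a=0 thr0.b=1 thr1.a=1
thr0.a=0 thr0.b=1 thr1.a=2
thr0.a=1 thr0.b=0 thr1.a=1
thr0.a=1 thr0.b=0 thr1.a=2
thr0.a=1 thr0.b=1 thr1.a=1
thr0.a=1 thr0.b=1 thr1.a=2
thr0.a=2 thr0.b=1 thr1.a=1
thr0.a=2 thr0.b=1 thr1.a=2

outcome vector order: (thr0.a,thr0.b,thr1.a)
|TSO outcomes| = 10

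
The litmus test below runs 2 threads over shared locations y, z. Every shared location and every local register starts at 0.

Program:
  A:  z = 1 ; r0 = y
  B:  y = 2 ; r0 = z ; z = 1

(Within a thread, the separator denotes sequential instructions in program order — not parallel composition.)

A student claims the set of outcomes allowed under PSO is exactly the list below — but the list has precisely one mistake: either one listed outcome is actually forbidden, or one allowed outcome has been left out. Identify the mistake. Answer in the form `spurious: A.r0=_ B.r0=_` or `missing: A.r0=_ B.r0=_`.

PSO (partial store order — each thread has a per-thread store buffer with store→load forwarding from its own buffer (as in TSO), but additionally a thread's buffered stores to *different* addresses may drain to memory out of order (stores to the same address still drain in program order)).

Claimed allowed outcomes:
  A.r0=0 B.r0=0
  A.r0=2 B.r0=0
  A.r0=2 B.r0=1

missing: A.r0=0 B.r0=1

outcome vector order: (A.r0,B.r0)
PSO: 4 outcomes — {00, 01, 20, 21}
PSO∖claimed = {01}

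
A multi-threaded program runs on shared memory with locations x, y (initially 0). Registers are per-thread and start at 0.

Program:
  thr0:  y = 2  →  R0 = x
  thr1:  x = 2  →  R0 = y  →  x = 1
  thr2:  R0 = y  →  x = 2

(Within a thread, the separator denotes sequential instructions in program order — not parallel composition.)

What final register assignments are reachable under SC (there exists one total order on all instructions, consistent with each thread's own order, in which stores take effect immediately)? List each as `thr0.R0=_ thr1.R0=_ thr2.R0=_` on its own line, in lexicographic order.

outcome vector order: (thr0.R0,thr1.R0,thr2.R0)
|SC outcomes| = 10

thr0.R0=0 thr1.R0=2 thr2.R0=0
thr0.R0=0 thr1.R0=2 thr2.R0=2
thr0.R0=1 thr1.R0=0 thr2.R0=0
thr0.R0=1 thr1.R0=0 thr2.R0=2
thr0.R0=1 thr1.R0=2 thr2.R0=0
thr0.R0=1 thr1.R0=2 thr2.R0=2
thr0.R0=2 thr1.R0=0 thr2.R0=0
thr0.R0=2 thr1.R0=0 thr2.R0=2
thr0.R0=2 thr1.R0=2 thr2.R0=0
thr0.R0=2 thr1.R0=2 thr2.R0=2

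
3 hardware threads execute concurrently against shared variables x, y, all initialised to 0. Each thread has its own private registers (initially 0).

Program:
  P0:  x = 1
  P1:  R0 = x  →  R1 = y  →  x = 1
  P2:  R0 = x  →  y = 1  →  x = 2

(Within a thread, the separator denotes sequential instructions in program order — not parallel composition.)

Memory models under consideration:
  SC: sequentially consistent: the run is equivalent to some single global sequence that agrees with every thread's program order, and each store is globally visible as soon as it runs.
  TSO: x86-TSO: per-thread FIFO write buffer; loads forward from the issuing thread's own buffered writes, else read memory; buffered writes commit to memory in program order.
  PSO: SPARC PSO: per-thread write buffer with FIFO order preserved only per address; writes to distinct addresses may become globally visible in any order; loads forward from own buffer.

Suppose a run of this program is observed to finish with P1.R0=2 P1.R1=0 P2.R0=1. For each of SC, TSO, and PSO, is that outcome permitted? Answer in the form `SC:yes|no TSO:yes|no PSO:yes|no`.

SC:no TSO:no PSO:yes

outcome vector order: (P1.R0,P1.R1,P2.R0)
under SC → <0 0 0>; <0 0 1>; <0 1 0>; <0 1 1>; <1 0 0>; <1 0 1>; <1 1 0>; <1 1 1>; <2 1 0>; <2 1 1>
under TSO → <0 0 0>; <0 0 1>; <0 1 0>; <0 1 1>; <1 0 0>; <1 0 1>; <1 1 0>; <1 1 1>; <2 1 0>; <2 1 1>
under PSO → <0 0 0>; <0 0 1>; <0 1 0>; <0 1 1>; <1 0 0>; <1 0 1>; <1 1 0>; <1 1 1>; <2 0 0>; <2 0 1>; <2 1 0>; <2 1 1>
target <2 0 1> ∈ {PSO}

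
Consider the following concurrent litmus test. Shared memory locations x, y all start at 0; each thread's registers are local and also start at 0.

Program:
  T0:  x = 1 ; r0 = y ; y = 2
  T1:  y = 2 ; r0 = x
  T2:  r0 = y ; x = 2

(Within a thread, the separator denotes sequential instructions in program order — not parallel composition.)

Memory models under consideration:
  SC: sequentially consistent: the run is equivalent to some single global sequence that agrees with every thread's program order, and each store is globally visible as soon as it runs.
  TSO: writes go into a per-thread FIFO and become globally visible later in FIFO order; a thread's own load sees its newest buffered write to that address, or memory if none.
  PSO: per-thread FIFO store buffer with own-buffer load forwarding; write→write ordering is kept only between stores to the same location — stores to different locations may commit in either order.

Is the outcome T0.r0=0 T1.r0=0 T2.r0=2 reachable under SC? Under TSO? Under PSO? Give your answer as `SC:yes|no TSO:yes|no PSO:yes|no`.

outcome vector order: (T0.r0,T1.r0,T2.r0)
under SC → 010; 012; 020; 022; 200; 202; 210; 212; 220; 222
under TSO → 000; 002; 010; 012; 020; 022; 200; 202; 210; 212; 220; 222
under PSO → 000; 002; 010; 012; 020; 022; 200; 202; 210; 212; 220; 222
target 002 ∈ {TSO,PSO}

SC:no TSO:yes PSO:yes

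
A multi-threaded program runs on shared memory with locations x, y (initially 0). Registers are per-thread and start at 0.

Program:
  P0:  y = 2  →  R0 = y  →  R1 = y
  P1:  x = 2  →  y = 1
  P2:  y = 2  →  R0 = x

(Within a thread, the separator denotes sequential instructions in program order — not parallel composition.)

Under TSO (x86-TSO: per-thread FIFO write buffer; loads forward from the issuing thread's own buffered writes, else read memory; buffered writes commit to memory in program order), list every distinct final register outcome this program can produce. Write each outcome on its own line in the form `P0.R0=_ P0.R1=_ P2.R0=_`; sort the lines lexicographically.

outcome vector order: (P0.R0,P0.R1,P2.R0)
|TSO outcomes| = 8

P0.R0=1 P0.R1=1 P2.R0=0
P0.R0=1 P0.R1=1 P2.R0=2
P0.R0=1 P0.R1=2 P2.R0=0
P0.R0=1 P0.R1=2 P2.R0=2
P0.R0=2 P0.R1=1 P2.R0=0
P0.R0=2 P0.R1=1 P2.R0=2
P0.R0=2 P0.R1=2 P2.R0=0
P0.R0=2 P0.R1=2 P2.R0=2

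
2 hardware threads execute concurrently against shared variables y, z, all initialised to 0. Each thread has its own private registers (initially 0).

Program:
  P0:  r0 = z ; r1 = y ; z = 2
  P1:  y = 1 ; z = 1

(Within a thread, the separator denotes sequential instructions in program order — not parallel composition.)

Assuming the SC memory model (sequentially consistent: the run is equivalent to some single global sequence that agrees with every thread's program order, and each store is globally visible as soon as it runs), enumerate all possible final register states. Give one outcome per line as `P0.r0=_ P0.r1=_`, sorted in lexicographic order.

outcome vector order: (P0.r0,P0.r1)
|SC outcomes| = 3

P0.r0=0 P0.r1=0
P0.r0=0 P0.r1=1
P0.r0=1 P0.r1=1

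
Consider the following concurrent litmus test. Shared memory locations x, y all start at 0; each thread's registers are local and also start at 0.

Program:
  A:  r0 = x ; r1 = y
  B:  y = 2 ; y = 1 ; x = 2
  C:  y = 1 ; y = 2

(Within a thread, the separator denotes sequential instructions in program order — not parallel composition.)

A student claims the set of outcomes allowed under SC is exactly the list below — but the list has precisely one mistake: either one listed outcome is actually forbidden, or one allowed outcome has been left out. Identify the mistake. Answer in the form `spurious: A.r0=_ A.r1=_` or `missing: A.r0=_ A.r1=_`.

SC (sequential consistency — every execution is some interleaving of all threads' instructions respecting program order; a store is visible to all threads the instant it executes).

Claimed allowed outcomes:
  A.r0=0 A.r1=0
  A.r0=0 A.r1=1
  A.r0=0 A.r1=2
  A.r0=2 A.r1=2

missing: A.r0=2 A.r1=1

outcome vector order: (A.r0,A.r1)
SC (5): 00 01 02 21 22
SC∖claimed = {21}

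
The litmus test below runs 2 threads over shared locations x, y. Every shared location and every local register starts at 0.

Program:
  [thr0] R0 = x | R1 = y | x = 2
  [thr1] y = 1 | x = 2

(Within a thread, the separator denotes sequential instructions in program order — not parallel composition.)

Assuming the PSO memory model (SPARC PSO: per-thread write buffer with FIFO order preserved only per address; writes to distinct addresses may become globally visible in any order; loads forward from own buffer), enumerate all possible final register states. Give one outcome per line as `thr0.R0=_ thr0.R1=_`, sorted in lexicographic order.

thr0.R0=0 thr0.R1=0
thr0.R0=0 thr0.R1=1
thr0.R0=2 thr0.R1=0
thr0.R0=2 thr0.R1=1

outcome vector order: (thr0.R0,thr0.R1)
|PSO outcomes| = 4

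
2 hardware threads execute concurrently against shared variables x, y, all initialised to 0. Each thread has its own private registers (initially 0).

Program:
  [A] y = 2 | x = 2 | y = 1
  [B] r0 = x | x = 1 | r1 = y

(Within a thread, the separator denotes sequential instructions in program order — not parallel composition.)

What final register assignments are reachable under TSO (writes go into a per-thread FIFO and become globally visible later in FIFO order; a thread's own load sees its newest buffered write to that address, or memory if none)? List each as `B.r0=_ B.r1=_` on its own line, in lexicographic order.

outcome vector order: (B.r0,B.r1)
|TSO outcomes| = 5

B.r0=0 B.r1=0
B.r0=0 B.r1=1
B.r0=0 B.r1=2
B.r0=2 B.r1=1
B.r0=2 B.r1=2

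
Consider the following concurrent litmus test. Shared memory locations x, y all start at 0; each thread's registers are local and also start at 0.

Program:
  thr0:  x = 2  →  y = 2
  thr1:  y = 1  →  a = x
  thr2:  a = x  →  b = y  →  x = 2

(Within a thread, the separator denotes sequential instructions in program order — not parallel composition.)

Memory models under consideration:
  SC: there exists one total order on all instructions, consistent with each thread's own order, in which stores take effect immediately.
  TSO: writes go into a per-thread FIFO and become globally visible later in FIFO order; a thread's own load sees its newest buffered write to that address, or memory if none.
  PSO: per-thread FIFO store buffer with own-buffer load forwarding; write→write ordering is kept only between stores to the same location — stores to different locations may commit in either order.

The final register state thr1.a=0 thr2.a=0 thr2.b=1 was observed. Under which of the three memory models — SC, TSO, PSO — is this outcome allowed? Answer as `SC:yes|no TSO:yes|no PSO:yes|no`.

SC:yes TSO:yes PSO:yes

outcome vector order: (thr1.a,thr2.a,thr2.b)
under SC → (0,0,0) (0,0,1) (0,0,2) (0,2,1) (0,2,2) (2,0,0) (2,0,1) (2,0,2) (2,2,0) (2,2,1) (2,2,2)
under TSO → (0,0,0) (0,0,1) (0,0,2) (0,2,0) (0,2,1) (0,2,2) (2,0,0) (2,0,1) (2,0,2) (2,2,0) (2,2,1) (2,2,2)
under PSO → (0,0,0) (0,0,1) (0,0,2) (0,2,0) (0,2,1) (0,2,2) (2,0,0) (2,0,1) (2,0,2) (2,2,0) (2,2,1) (2,2,2)
target (0,0,1) ∈ {SC,TSO,PSO}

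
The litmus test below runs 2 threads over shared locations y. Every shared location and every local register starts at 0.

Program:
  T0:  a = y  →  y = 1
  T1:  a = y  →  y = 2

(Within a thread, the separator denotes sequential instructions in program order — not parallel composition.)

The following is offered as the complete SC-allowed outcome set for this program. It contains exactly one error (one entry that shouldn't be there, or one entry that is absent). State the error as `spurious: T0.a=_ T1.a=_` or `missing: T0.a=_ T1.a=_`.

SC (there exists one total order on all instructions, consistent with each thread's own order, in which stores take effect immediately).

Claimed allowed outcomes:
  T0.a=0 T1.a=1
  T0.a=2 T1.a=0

missing: T0.a=0 T1.a=0

outcome vector order: (T0.a,T1.a)
[SC] allowed = {<0 0> <0 1> <2 0>}
SC∖claimed = {<0 0>}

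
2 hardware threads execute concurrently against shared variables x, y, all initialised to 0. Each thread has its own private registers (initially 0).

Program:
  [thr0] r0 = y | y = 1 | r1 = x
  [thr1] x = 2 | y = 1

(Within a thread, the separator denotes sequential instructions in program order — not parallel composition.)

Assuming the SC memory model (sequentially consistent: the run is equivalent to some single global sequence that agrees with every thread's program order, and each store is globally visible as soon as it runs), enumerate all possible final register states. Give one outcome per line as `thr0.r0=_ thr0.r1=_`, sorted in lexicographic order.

outcome vector order: (thr0.r0,thr0.r1)
|SC outcomes| = 3

thr0.r0=0 thr0.r1=0
thr0.r0=0 thr0.r1=2
thr0.r0=1 thr0.r1=2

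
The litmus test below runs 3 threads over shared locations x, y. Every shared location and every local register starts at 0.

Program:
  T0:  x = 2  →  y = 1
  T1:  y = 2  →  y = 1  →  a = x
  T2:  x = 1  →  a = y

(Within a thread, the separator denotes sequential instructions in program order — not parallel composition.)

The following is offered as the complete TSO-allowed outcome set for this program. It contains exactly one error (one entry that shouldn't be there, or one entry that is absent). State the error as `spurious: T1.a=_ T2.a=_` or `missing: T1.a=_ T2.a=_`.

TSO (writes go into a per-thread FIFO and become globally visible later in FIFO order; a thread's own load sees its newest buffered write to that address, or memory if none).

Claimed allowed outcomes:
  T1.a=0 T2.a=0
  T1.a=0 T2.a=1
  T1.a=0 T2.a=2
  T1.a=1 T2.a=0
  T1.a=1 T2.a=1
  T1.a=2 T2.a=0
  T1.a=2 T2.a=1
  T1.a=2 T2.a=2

missing: T1.a=1 T2.a=2

outcome vector order: (T1.a,T2.a)
[TSO] allowed = {00 01 02 10 11 12 20 21 22}
TSO∖claimed = {12}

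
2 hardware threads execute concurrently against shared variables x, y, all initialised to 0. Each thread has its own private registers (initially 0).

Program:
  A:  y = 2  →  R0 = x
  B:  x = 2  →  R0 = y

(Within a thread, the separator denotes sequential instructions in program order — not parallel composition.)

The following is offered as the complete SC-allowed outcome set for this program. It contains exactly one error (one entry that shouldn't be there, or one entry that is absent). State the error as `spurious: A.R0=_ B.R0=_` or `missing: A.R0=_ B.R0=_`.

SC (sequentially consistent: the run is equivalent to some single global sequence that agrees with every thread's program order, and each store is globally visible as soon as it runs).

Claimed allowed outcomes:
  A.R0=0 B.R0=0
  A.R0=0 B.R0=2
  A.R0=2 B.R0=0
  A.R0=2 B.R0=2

spurious: A.R0=0 B.R0=0

outcome vector order: (A.R0,B.R0)
SC (3): <0 2>, <2 0>, <2 2>
claimed∖SC = {<0 0>}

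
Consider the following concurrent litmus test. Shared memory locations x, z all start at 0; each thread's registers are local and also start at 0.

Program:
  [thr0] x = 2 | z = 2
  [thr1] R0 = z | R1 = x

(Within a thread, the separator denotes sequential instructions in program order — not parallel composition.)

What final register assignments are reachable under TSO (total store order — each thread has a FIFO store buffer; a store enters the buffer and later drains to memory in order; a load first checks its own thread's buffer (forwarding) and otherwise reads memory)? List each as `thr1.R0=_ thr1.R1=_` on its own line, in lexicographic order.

outcome vector order: (thr1.R0,thr1.R1)
|TSO outcomes| = 3

thr1.R0=0 thr1.R1=0
thr1.R0=0 thr1.R1=2
thr1.R0=2 thr1.R1=2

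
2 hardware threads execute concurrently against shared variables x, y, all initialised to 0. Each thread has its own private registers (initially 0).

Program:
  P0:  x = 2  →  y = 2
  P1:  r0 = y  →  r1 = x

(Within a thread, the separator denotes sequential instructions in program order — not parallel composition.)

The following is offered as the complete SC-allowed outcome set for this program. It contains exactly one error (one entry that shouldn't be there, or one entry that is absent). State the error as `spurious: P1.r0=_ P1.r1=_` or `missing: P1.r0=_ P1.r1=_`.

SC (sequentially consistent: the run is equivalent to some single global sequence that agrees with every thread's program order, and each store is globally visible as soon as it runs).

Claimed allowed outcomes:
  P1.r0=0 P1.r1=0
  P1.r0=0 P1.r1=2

outcome vector order: (P1.r0,P1.r1)
[SC] allowed = {0/0; 0/2; 2/2}
SC∖claimed = {2/2}

missing: P1.r0=2 P1.r1=2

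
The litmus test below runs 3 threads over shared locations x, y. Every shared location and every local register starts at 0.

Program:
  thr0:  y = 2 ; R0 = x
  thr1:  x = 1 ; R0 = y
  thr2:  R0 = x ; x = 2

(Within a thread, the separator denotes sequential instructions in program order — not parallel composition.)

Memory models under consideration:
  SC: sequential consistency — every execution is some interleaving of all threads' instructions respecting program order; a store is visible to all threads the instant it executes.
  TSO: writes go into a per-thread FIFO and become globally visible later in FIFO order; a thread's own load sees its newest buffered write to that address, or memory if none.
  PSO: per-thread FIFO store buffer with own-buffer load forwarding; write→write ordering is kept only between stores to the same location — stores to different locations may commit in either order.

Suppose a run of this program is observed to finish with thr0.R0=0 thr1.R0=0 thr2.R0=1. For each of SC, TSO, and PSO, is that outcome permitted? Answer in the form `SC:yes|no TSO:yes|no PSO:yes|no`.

outcome vector order: (thr0.R0,thr1.R0,thr2.R0)
[SC] allowed = {(0,2,0); (0,2,1); (1,0,0); (1,0,1); (1,2,0); (1,2,1); (2,0,0); (2,0,1); (2,2,0); (2,2,1)}
[TSO] allowed = {(0,0,0); (0,0,1); (0,2,0); (0,2,1); (1,0,0); (1,0,1); (1,2,0); (1,2,1); (2,0,0); (2,0,1); (2,2,0); (2,2,1)}
[PSO] allowed = {(0,0,0); (0,0,1); (0,2,0); (0,2,1); (1,0,0); (1,0,1); (1,2,0); (1,2,1); (2,0,0); (2,0,1); (2,2,0); (2,2,1)}
target (0,0,1) ∈ {TSO,PSO}

SC:no TSO:yes PSO:yes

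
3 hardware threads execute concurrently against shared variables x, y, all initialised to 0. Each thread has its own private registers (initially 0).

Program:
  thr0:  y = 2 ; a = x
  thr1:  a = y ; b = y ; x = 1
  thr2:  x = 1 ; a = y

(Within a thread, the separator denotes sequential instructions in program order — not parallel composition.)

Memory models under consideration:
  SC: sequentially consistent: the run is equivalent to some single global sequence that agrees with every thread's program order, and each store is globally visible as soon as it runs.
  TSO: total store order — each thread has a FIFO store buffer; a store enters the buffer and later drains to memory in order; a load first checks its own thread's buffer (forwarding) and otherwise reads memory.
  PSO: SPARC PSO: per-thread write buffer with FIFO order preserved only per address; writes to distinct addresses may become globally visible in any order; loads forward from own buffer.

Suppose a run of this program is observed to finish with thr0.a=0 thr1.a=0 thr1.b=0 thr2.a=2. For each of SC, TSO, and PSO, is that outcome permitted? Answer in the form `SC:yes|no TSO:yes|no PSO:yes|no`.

outcome vector order: (thr0.a,thr1.a,thr1.b,thr2.a)
under SC → (0,0,0,2); (0,0,2,2); (0,2,2,2); (1,0,0,0); (1,0,0,2); (1,0,2,0); (1,0,2,2); (1,2,2,0); (1,2,2,2)
under TSO → (0,0,0,0); (0,0,0,2); (0,0,2,0); (0,0,2,2); (0,2,2,0); (0,2,2,2); (1,0,0,0); (1,0,0,2); (1,0,2,0); (1,0,2,2); (1,2,2,0); (1,2,2,2)
under PSO → (0,0,0,0); (0,0,0,2); (0,0,2,0); (0,0,2,2); (0,2,2,0); (0,2,2,2); (1,0,0,0); (1,0,0,2); (1,0,2,0); (1,0,2,2); (1,2,2,0); (1,2,2,2)
target (0,0,0,2) ∈ {SC,TSO,PSO}

SC:yes TSO:yes PSO:yes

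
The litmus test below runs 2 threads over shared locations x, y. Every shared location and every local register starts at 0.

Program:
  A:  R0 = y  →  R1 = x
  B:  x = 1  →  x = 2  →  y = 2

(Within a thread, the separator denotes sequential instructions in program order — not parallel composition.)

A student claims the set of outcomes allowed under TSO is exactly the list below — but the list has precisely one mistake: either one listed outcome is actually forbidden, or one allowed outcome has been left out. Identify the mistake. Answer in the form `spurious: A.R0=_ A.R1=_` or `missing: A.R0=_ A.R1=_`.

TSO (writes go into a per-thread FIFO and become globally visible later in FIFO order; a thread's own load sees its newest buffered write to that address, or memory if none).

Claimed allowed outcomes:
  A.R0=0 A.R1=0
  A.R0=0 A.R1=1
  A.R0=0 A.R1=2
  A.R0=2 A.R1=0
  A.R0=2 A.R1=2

outcome vector order: (A.R0,A.R1)
TSO (4): (0,0) (0,1) (0,2) (2,2)
claimed∖TSO = {(2,0)}

spurious: A.R0=2 A.R1=0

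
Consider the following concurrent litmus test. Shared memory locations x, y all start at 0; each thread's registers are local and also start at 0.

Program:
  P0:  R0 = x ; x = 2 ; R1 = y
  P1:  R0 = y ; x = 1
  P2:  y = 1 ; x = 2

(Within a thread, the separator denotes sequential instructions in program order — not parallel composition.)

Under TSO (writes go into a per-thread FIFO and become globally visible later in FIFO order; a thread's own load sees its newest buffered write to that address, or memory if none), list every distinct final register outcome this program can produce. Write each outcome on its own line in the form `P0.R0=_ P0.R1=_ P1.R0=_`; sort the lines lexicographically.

P0.R0=0 P0.R1=0 P1.R0=0
P0.R0=0 P0.R1=0 P1.R0=1
P0.R0=0 P0.R1=1 P1.R0=0
P0.R0=0 P0.R1=1 P1.R0=1
P0.R0=1 P0.R1=0 P1.R0=0
P0.R0=1 P0.R1=1 P1.R0=0
P0.R0=1 P0.R1=1 P1.R0=1
P0.R0=2 P0.R1=1 P1.R0=0
P0.R0=2 P0.R1=1 P1.R0=1

outcome vector order: (P0.R0,P0.R1,P1.R0)
|TSO outcomes| = 9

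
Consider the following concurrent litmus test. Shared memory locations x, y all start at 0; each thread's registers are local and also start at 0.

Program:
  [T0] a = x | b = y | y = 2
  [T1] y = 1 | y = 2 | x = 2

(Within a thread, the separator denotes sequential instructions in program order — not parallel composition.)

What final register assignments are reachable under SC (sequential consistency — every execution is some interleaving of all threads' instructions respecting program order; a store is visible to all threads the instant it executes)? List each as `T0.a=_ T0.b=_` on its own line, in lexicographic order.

outcome vector order: (T0.a,T0.b)
|SC outcomes| = 4

T0.a=0 T0.b=0
T0.a=0 T0.b=1
T0.a=0 T0.b=2
T0.a=2 T0.b=2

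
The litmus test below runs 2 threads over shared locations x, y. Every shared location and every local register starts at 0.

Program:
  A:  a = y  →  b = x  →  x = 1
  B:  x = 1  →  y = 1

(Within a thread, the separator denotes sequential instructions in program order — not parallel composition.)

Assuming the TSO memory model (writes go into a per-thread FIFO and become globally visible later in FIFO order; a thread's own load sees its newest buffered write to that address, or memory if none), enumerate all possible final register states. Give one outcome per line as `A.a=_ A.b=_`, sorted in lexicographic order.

A.a=0 A.b=0
A.a=0 A.b=1
A.a=1 A.b=1

outcome vector order: (A.a,A.b)
|TSO outcomes| = 3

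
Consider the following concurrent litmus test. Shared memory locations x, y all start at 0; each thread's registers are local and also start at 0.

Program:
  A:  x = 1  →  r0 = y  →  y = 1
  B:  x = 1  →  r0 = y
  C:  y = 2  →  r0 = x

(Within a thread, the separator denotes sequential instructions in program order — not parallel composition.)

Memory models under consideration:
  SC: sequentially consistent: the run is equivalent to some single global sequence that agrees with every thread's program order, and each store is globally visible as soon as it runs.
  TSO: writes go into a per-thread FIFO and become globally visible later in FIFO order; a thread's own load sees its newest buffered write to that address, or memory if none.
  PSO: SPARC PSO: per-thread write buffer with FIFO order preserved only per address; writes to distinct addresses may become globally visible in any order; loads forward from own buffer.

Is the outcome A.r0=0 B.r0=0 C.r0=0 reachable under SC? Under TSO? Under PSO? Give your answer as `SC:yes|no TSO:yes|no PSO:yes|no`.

outcome vector order: (A.r0,B.r0,C.r0)
SC: 8 outcomes — {<0 0 1>, <0 1 1>, <0 2 1>, <2 0 1>, <2 1 0>, <2 1 1>, <2 2 0>, <2 2 1>}
TSO: 12 outcomes — {<0 0 0>, <0 0 1>, <0 1 0>, <0 1 1>, <0 2 0>, <0 2 1>, <2 0 0>, <2 0 1>, <2 1 0>, <2 1 1>, <2 2 0>, <2 2 1>}
PSO: 12 outcomes — {<0 0 0>, <0 0 1>, <0 1 0>, <0 1 1>, <0 2 0>, <0 2 1>, <2 0 0>, <2 0 1>, <2 1 0>, <2 1 1>, <2 2 0>, <2 2 1>}
target <0 0 0> ∈ {TSO,PSO}

SC:no TSO:yes PSO:yes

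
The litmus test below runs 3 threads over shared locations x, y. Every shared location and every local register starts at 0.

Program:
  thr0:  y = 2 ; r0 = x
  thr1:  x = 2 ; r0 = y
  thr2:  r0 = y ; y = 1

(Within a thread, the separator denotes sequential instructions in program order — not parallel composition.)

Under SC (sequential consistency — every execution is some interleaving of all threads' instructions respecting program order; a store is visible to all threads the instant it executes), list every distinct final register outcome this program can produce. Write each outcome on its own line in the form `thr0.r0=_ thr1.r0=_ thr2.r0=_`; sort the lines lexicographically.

outcome vector order: (thr0.r0,thr1.r0,thr2.r0)
|SC outcomes| = 10

thr0.r0=0 thr1.r0=1 thr2.r0=0
thr0.r0=0 thr1.r0=1 thr2.r0=2
thr0.r0=0 thr1.r0=2 thr2.r0=0
thr0.r0=0 thr1.r0=2 thr2.r0=2
thr0.r0=2 thr1.r0=0 thr2.r0=0
thr0.r0=2 thr1.r0=0 thr2.r0=2
thr0.r0=2 thr1.r0=1 thr2.r0=0
thr0.r0=2 thr1.r0=1 thr2.r0=2
thr0.r0=2 thr1.r0=2 thr2.r0=0
thr0.r0=2 thr1.r0=2 thr2.r0=2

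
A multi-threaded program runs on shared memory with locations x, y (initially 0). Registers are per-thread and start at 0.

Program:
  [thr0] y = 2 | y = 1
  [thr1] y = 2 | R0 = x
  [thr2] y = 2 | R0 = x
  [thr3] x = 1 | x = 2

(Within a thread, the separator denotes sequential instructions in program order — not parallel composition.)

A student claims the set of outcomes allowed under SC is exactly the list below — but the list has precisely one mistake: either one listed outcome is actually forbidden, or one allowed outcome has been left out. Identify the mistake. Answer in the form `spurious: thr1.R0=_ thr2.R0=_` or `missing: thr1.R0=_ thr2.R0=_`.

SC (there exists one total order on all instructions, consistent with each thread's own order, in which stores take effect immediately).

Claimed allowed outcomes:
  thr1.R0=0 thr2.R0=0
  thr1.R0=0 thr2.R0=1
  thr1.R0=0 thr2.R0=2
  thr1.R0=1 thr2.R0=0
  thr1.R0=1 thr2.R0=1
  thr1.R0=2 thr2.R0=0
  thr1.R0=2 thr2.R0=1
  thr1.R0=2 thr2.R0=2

missing: thr1.R0=1 thr2.R0=2

outcome vector order: (thr1.R0,thr2.R0)
[SC] allowed = {00, 01, 02, 10, 11, 12, 20, 21, 22}
SC∖claimed = {12}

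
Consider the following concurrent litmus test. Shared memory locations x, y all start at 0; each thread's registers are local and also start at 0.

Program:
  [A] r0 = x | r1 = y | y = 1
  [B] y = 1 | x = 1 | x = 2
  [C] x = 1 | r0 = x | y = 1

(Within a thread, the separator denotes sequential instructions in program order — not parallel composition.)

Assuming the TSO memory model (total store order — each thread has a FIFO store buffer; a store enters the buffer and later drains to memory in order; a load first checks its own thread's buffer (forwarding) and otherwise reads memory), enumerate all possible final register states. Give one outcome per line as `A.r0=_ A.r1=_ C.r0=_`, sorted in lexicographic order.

A.r0=0 A.r1=0 C.r0=1
A.r0=0 A.r1=0 C.r0=2
A.r0=0 A.r1=1 C.r0=1
A.r0=0 A.r1=1 C.r0=2
A.r0=1 A.r1=0 C.r0=1
A.r0=1 A.r1=0 C.r0=2
A.r0=1 A.r1=1 C.r0=1
A.r0=1 A.r1=1 C.r0=2
A.r0=2 A.r1=1 C.r0=1
A.r0=2 A.r1=1 C.r0=2

outcome vector order: (A.r0,A.r1,C.r0)
|TSO outcomes| = 10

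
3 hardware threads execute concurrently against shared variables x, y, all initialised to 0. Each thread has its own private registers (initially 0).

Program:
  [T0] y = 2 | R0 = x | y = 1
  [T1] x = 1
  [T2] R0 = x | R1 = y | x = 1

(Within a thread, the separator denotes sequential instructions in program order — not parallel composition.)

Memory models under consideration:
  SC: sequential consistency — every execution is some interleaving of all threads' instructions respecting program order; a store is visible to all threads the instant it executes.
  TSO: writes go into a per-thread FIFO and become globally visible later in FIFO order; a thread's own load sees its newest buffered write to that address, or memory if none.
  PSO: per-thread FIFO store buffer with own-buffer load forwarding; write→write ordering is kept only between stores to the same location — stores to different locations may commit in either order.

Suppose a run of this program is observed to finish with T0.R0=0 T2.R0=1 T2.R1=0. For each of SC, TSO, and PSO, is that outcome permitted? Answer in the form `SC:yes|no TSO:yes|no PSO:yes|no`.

SC:no TSO:yes PSO:yes

outcome vector order: (T0.R0,T2.R0,T2.R1)
SC: 11 outcomes — {<0 0 0> <0 0 1> <0 0 2> <0 1 1> <0 1 2> <1 0 0> <1 0 1> <1 0 2> <1 1 0> <1 1 1> <1 1 2>}
TSO: 12 outcomes — {<0 0 0> <0 0 1> <0 0 2> <0 1 0> <0 1 1> <0 1 2> <1 0 0> <1 0 1> <1 0 2> <1 1 0> <1 1 1> <1 1 2>}
PSO: 12 outcomes — {<0 0 0> <0 0 1> <0 0 2> <0 1 0> <0 1 1> <0 1 2> <1 0 0> <1 0 1> <1 0 2> <1 1 0> <1 1 1> <1 1 2>}
target <0 1 0> ∈ {TSO,PSO}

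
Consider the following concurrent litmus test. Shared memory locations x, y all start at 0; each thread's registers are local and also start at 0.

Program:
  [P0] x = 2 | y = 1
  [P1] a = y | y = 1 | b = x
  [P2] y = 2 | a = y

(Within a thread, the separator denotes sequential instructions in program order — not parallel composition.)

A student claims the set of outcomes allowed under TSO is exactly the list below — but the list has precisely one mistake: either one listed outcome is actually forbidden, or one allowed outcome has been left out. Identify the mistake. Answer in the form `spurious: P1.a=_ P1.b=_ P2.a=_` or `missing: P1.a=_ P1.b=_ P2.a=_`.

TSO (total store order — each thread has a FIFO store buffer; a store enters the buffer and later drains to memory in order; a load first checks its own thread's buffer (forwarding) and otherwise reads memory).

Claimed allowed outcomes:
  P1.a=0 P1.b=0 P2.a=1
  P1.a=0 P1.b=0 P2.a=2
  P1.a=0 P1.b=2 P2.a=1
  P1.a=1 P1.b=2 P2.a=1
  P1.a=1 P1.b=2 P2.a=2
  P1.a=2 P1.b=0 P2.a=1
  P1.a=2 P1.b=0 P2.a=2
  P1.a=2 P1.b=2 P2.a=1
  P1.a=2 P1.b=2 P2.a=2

missing: P1.a=0 P1.b=2 P2.a=2

outcome vector order: (P1.a,P1.b,P2.a)
under TSO → 001, 002, 021, 022, 121, 122, 201, 202, 221, 222
TSO∖claimed = {022}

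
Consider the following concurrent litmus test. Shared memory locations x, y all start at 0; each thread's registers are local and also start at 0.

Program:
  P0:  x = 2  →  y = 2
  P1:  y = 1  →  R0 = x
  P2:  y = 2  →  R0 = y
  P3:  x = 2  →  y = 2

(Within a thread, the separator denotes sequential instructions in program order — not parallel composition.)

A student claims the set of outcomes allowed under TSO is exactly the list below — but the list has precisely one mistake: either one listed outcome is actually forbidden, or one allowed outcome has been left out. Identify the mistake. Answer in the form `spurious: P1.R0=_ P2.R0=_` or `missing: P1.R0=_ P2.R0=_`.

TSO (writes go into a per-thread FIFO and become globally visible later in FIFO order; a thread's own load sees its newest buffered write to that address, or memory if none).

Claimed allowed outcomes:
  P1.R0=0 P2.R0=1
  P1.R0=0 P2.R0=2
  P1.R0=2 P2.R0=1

missing: P1.R0=2 P2.R0=2

outcome vector order: (P1.R0,P2.R0)
TSO (4): 0/1; 0/2; 2/1; 2/2
TSO∖claimed = {2/2}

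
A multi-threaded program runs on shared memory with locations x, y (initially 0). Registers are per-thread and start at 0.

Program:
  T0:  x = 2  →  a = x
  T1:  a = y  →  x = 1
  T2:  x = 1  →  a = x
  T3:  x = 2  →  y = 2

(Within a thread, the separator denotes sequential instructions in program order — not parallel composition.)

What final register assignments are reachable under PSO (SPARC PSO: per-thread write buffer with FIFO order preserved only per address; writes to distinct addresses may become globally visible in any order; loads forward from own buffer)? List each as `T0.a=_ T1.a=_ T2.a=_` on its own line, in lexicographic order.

outcome vector order: (T0.a,T1.a,T2.a)
|PSO outcomes| = 8

T0.a=1 T1.a=0 T2.a=1
T0.a=1 T1.a=0 T2.a=2
T0.a=1 T1.a=2 T2.a=1
T0.a=1 T1.a=2 T2.a=2
T0.a=2 T1.a=0 T2.a=1
T0.a=2 T1.a=0 T2.a=2
T0.a=2 T1.a=2 T2.a=1
T0.a=2 T1.a=2 T2.a=2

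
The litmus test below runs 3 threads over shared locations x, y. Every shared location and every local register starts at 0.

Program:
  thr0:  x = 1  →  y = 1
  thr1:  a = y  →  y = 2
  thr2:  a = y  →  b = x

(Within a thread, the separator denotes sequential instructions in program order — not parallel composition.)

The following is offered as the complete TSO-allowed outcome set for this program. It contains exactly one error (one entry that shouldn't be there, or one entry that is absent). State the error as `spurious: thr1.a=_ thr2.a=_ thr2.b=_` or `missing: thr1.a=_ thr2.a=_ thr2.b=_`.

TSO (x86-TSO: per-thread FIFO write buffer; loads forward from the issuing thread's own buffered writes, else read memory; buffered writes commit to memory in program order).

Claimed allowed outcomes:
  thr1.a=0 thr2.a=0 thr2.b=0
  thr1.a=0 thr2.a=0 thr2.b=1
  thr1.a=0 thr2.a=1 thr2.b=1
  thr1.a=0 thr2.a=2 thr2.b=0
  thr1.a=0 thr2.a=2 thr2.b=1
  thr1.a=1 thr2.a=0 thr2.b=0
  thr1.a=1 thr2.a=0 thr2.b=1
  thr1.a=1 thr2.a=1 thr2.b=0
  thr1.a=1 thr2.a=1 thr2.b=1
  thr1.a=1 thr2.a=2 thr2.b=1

spurious: thr1.a=1 thr2.a=1 thr2.b=0

outcome vector order: (thr1.a,thr2.a,thr2.b)
under TSO → (0,0,0), (0,0,1), (0,1,1), (0,2,0), (0,2,1), (1,0,0), (1,0,1), (1,1,1), (1,2,1)
claimed∖TSO = {(1,1,0)}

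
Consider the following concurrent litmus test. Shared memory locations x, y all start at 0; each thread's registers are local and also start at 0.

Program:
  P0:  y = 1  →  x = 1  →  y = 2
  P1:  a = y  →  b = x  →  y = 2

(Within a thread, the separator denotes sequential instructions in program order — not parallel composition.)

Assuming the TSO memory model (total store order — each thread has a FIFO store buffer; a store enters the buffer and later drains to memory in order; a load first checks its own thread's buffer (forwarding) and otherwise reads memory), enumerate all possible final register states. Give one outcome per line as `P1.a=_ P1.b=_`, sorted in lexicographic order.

P1.a=0 P1.b=0
P1.a=0 P1.b=1
P1.a=1 P1.b=0
P1.a=1 P1.b=1
P1.a=2 P1.b=1

outcome vector order: (P1.a,P1.b)
|TSO outcomes| = 5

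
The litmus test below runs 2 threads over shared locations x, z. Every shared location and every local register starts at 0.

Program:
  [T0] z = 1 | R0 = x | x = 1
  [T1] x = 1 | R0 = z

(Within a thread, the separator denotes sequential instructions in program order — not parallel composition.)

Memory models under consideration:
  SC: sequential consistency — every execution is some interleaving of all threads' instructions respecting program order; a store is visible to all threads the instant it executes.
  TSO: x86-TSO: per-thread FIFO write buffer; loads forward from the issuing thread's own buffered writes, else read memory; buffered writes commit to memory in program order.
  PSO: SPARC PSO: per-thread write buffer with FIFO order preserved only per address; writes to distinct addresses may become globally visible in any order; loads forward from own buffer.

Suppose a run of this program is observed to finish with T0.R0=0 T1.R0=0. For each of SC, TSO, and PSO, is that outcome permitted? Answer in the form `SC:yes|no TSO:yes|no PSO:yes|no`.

SC:no TSO:yes PSO:yes

outcome vector order: (T0.R0,T1.R0)
under SC → 01, 10, 11
under TSO → 00, 01, 10, 11
under PSO → 00, 01, 10, 11
target 00 ∈ {TSO,PSO}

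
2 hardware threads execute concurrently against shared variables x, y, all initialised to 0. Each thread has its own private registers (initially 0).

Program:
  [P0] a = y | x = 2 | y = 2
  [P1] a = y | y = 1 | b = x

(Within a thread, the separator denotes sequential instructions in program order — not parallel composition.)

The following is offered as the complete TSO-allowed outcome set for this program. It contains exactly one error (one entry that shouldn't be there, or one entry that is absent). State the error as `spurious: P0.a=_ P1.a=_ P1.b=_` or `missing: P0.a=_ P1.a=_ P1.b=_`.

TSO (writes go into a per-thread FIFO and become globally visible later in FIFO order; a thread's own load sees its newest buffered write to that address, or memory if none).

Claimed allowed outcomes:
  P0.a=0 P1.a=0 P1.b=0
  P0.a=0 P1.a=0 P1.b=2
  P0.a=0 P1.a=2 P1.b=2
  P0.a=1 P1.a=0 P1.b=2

outcome vector order: (P0.a,P1.a,P1.b)
TSO: 5 outcomes — {<0 0 0>, <0 0 2>, <0 2 2>, <1 0 0>, <1 0 2>}
TSO∖claimed = {<1 0 0>}

missing: P0.a=1 P1.a=0 P1.b=0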